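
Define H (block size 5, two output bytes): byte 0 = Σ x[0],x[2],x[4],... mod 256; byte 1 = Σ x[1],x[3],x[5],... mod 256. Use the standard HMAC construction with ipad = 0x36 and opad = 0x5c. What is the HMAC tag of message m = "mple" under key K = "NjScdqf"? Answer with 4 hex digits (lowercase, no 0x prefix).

065c

Key "NjScdqf" = 4e 6a 53 63 64 71 66 is 7 bytes > B = 5, so hash it first: H(key) = 6b 3e, then zero-pad to 5 bytes: K' = 6b 3e 00 00 00.
K' ⊕ ipad = 5d 08 36 36 36.  K' ⊕ opad = 37 62 5c 5c 5c.
Inner input = (K'⊕ipad) ∥ m = 5d 08 36 36 36 ∥ 6d 70 6c 65.
Inner hash: even-index sum = 414 mod 256 = 158; odd-index sum = 279 mod 256 = 23 → 9e 17.
Outer input = (K'⊕opad) ∥ inner = 37 62 5c 5c 5c ∥ 9e 17.
Outer hash (tag): even-index sum = 262 mod 256 = 6; odd-index sum = 348 mod 256 = 92 → 06 5c.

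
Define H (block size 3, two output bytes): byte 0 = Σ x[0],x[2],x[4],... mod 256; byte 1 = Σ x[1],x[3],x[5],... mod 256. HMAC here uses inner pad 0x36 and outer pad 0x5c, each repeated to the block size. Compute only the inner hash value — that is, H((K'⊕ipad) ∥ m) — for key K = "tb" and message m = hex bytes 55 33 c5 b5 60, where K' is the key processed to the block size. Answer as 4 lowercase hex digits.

Key "tb" = 74 62 is 2 bytes ≤ B = 3; zero-pad to 3 bytes: K' = 74 62 00.
K' ⊕ ipad = 42 54 36.
Inner input = 42 54 36 ∥ 55 33 c5 b5 60.
Inner hash: even-index sum = 352 mod 256 = 96; odd-index sum = 462 mod 256 = 206 → 60 ce.

60ce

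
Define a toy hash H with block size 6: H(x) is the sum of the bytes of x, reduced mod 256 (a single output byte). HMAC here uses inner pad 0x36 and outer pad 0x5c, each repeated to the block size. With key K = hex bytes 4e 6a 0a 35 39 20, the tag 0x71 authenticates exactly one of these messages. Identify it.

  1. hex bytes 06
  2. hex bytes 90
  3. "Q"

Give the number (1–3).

Key hex bytes 4e 6a 0a 35 39 20 is exactly B = 6 bytes: K' = 4e 6a 0a 35 39 20.
K' ⊕ ipad = 78 5c 3c 03 0f 16; K' ⊕ opad = 12 36 56 69 65 7c.
m1: inner = H(78 5c 3c 03 0f 16 06) = 3e; tag = H(12 36 56 69 65 7c 3e) = 26
m2: inner = H(78 5c 3c 03 0f 16 90) = c8; tag = H(12 36 56 69 65 7c c8) = b0
m3: inner = H(78 5c 3c 03 0f 16 51) = 89; tag = H(12 36 56 69 65 7c 89) = 71 ← matches

3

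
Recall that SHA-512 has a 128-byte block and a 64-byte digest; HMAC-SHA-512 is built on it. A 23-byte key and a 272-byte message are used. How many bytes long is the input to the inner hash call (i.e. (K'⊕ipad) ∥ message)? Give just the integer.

400

Key is 23 ≤ 128 bytes, zero-padded: |K'| = 128.
Inner input = (K'⊕ipad) ∥ m → 128 + 272 = 400 bytes.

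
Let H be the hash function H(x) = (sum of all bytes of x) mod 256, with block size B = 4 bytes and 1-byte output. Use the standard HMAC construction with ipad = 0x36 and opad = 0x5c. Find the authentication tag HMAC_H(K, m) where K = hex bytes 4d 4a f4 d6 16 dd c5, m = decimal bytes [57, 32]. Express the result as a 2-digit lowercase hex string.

Key hex bytes 4d 4a f4 d6 16 dd c5 is 7 bytes > B = 4, so hash it first: H(key) = 19, then zero-pad to 4 bytes: K' = 19 00 00 00.
K' ⊕ ipad = 2f 36 36 36.  K' ⊕ opad = 45 5c 5c 5c.
Inner input = (K'⊕ipad) ∥ m = 2f 36 36 36 ∥ 39 20.
Inner hash: sum = 47+54+54+54+57+32 = 298; mod 256 = 42 → 2a.
Outer input = (K'⊕opad) ∥ inner = 45 5c 5c 5c ∥ 2a.
Outer hash (tag): sum = 69+92+92+92+42 = 387; mod 256 = 131 → 83.

83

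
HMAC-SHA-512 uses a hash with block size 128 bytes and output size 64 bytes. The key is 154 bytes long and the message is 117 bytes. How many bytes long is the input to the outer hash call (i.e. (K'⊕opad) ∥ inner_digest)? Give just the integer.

Key is 154 > 128 bytes, so it is hashed to 64 bytes then zero-padded to 128: |K'| = 128.
Outer input = (K'⊕opad) ∥ H(inner) → 128 + 64 = 192 bytes.

192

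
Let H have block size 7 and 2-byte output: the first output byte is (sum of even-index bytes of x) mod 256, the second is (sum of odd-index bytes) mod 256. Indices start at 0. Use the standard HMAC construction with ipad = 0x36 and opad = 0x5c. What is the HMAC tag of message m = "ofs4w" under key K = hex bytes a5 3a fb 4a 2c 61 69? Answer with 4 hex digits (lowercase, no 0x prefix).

Key hex bytes a5 3a fb 4a 2c 61 69 is exactly B = 7 bytes: K' = a5 3a fb 4a 2c 61 69.
K' ⊕ ipad = 93 0c cd 7c 1a 57 5f.  K' ⊕ opad = f9 66 a7 16 70 3d 35.
Inner input = (K'⊕ipad) ∥ m = 93 0c cd 7c 1a 57 5f ∥ 6f 66 73 34 77.
Inner hash: even-index sum = 627 mod 256 = 115; odd-index sum = 568 mod 256 = 56 → 73 38.
Outer input = (K'⊕opad) ∥ inner = f9 66 a7 16 70 3d 35 ∥ 73 38.
Outer hash (tag): even-index sum = 637 mod 256 = 125; odd-index sum = 300 mod 256 = 44 → 7d 2c.

7d2c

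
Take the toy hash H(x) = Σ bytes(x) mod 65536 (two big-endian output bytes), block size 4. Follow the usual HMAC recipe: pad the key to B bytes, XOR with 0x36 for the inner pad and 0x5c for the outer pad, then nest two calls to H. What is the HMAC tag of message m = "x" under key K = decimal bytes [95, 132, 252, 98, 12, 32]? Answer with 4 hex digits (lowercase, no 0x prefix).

01bb

Key decimal bytes [95, 132, 252, 98, 12, 32] = 5f 84 fc 62 0c 20 is 6 bytes > B = 4, so hash it first: H(key) = 02 6d, then zero-pad to 4 bytes: K' = 02 6d 00 00.
K' ⊕ ipad = 34 5b 36 36.  K' ⊕ opad = 5e 31 5c 5c.
Inner input = (K'⊕ipad) ∥ m = 34 5b 36 36 ∥ 78.
Inner hash: sum = 52+91+54+54+120 = 371 → 01 73.
Outer input = (K'⊕opad) ∥ inner = 5e 31 5c 5c ∥ 01 73.
Outer hash (tag): sum = 94+49+92+92+1+115 = 443 → 01 bb.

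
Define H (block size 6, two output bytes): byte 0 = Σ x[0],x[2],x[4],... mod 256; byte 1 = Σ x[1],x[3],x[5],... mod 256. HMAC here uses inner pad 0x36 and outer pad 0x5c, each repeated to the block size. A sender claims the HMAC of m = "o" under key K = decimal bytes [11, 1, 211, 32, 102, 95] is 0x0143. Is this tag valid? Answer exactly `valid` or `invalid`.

Key decimal bytes [11, 1, 211, 32, 102, 95] = 0b 01 d3 20 66 5f is exactly B = 6 bytes: K' = 0b 01 d3 20 66 5f.
K' ⊕ ipad = 3d 37 e5 16 50 69; K' ⊕ opad = 57 5d 8f 7c 3a 03.
Inner hash: even-index sum = 481 mod 256 = 225; odd-index sum = 182 mod 256 = 182 → e1 b6.
Outer hash (recomputed tag): even-index sum = 513 mod 256 = 1; odd-index sum = 402 mod 256 = 146 → 01 92.
Recomputed tag = 0192; claimed = 0143 → mismatch.

invalid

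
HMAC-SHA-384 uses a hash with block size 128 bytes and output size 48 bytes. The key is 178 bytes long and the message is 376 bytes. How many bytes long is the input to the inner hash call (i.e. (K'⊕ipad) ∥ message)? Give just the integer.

504

Key is 178 > 128 bytes, so it is hashed to 48 bytes then zero-padded to 128: |K'| = 128.
Inner input = (K'⊕ipad) ∥ m → 128 + 376 = 504 bytes.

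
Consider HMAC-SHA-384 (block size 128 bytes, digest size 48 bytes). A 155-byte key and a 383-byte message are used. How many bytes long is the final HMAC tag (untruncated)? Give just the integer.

The tag is one SHA-384 digest: 48 bytes.

48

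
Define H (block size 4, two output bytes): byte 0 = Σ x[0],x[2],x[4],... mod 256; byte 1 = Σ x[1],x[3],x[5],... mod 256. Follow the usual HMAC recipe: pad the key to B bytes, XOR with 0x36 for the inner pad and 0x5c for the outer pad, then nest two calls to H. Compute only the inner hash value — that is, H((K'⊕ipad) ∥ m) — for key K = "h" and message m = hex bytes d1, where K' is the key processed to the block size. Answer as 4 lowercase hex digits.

Key "h" = 68 is 1 byte ≤ B = 4; zero-pad to 4 bytes: K' = 68 00 00 00.
K' ⊕ ipad = 5e 36 36 36.
Inner input = 5e 36 36 36 ∥ d1.
Inner hash: even-index sum = 357 mod 256 = 101; odd-index sum = 108 mod 256 = 108 → 65 6c.

656c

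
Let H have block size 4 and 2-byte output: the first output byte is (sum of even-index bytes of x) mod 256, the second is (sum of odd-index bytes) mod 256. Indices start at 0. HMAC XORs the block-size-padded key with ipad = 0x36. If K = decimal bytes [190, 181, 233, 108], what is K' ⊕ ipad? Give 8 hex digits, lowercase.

8883df5a

Key decimal bytes [190, 181, 233, 108] = be b5 e9 6c is exactly B = 4 bytes: K' = be b5 e9 6c.
XOR each byte with 0x36: be⊕36=88, b5⊕36=83, e9⊕36=df, 6c⊕36=5a.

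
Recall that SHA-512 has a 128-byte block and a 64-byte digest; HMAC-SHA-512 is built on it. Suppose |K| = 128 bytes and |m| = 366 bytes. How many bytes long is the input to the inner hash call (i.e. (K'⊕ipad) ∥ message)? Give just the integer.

494

Key is 128 ≤ 128 bytes, zero-padded: |K'| = 128.
Inner input = (K'⊕ipad) ∥ m → 128 + 366 = 494 bytes.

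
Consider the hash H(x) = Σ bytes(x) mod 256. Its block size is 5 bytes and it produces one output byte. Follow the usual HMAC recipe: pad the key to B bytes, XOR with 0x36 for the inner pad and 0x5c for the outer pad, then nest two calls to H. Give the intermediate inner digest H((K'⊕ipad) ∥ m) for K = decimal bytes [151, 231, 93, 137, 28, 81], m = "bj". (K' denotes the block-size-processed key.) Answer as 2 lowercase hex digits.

8b

Key decimal bytes [151, 231, 93, 137, 28, 81] = 97 e7 5d 89 1c 51 is 6 bytes > B = 5, so hash it first: H(key) = d1, then zero-pad to 5 bytes: K' = d1 00 00 00 00.
K' ⊕ ipad = e7 36 36 36 36.
Inner input = e7 36 36 36 36 ∥ 62 6a.
Inner hash: sum = 231+54+54+54+54+98+106 = 651; mod 256 = 139 → 8b.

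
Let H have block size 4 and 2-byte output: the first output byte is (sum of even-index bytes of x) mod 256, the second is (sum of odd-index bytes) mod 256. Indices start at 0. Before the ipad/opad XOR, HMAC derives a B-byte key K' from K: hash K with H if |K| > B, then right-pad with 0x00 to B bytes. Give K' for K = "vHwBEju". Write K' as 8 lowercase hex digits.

a7f40000

|K| = 7 > B = 4, so first hash the key.
H(K): even-index sum = 423 mod 256 = 167; odd-index sum = 244 mod 256 = 244 → a7 f4.
Zero-pad H(K) = a7 f4 to 4 bytes: K' = a7 f4 00 00.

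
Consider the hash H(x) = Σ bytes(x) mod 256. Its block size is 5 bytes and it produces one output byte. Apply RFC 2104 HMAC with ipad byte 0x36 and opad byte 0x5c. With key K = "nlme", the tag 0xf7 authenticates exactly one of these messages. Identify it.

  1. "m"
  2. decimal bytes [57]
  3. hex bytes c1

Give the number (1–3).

2

Key "nlme" = 6e 6c 6d 65 is 4 bytes ≤ B = 5; zero-pad to 5 bytes: K' = 6e 6c 6d 65 00.
K' ⊕ ipad = 58 5a 5b 53 36; K' ⊕ opad = 32 30 31 39 5c.
m1: inner = H(58 5a 5b 53 36 6d) = 03; tag = H(32 30 31 39 5c 03) = 2b
m2: inner = H(58 5a 5b 53 36 39) = cf; tag = H(32 30 31 39 5c cf) = f7 ← matches
m3: inner = H(58 5a 5b 53 36 c1) = 57; tag = H(32 30 31 39 5c 57) = 7f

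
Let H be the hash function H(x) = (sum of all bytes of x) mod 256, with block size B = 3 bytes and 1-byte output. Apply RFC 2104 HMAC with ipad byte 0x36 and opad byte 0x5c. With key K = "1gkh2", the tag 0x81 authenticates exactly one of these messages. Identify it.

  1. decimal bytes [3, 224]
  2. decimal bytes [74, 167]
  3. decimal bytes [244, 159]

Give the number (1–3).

Key "1gkh2" = 31 67 6b 68 32 is 5 bytes > B = 3, so hash it first: H(key) = 9d, then zero-pad to 3 bytes: K' = 9d 00 00.
K' ⊕ ipad = ab 36 36; K' ⊕ opad = c1 5c 5c.
m1: inner = H(ab 36 36 03 e0) = fa; tag = H(c1 5c 5c fa) = 73
m2: inner = H(ab 36 36 4a a7) = 08; tag = H(c1 5c 5c 08) = 81 ← matches
m3: inner = H(ab 36 36 f4 9f) = aa; tag = H(c1 5c 5c aa) = 23

2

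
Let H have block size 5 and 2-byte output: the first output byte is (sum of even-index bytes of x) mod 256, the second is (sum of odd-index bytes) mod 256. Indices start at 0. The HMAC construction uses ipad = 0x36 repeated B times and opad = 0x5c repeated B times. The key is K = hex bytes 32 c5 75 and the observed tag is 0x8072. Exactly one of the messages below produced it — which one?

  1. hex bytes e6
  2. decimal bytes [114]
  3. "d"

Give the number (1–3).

3

Key hex bytes 32 c5 75 is 3 bytes ≤ B = 5; zero-pad to 5 bytes: K' = 32 c5 75 00 00.
K' ⊕ ipad = 04 f3 43 36 36; K' ⊕ opad = 6e 99 29 5c 5c.
m1: inner = H(04 f3 43 36 36 e6) = 7d 0f; tag = H(6e 99 29 5c 5c 7d 0f) = 0272
m2: inner = H(04 f3 43 36 36 72) = 7d 9b; tag = H(6e 99 29 5c 5c 7d 9b) = 8e72
m3: inner = H(04 f3 43 36 36 64) = 7d 8d; tag = H(6e 99 29 5c 5c 7d 8d) = 8072 ← matches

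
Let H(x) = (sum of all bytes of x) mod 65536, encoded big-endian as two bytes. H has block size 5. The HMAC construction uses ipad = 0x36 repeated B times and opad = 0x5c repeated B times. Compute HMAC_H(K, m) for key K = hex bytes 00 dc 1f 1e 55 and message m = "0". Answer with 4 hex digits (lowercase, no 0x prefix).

0170

Key hex bytes 00 dc 1f 1e 55 is exactly B = 5 bytes: K' = 00 dc 1f 1e 55.
K' ⊕ ipad = 36 ea 29 28 63.  K' ⊕ opad = 5c 80 43 42 09.
Inner input = (K'⊕ipad) ∥ m = 36 ea 29 28 63 ∥ 30.
Inner hash: sum = 54+234+41+40+99+48 = 516 → 02 04.
Outer input = (K'⊕opad) ∥ inner = 5c 80 43 42 09 ∥ 02 04.
Outer hash (tag): sum = 92+128+67+66+9+2+4 = 368 → 01 70.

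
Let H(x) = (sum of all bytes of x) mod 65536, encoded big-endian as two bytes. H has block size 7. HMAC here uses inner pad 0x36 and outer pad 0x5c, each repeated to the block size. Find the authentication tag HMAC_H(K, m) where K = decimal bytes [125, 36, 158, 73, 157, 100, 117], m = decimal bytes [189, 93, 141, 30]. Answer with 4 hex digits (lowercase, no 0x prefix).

Key decimal bytes [125, 36, 158, 73, 157, 100, 117] = 7d 24 9e 49 9d 64 75 is exactly B = 7 bytes: K' = 7d 24 9e 49 9d 64 75.
K' ⊕ ipad = 4b 12 a8 7f ab 52 43.  K' ⊕ opad = 21 78 c2 15 c1 38 29.
Inner input = (K'⊕ipad) ∥ m = 4b 12 a8 7f ab 52 43 ∥ bd 5d 8d 1e.
Inner hash: sum = 75+18+168+127+171+82+67+189+93+141+30 = 1161 → 04 89.
Outer input = (K'⊕opad) ∥ inner = 21 78 c2 15 c1 38 29 ∥ 04 89.
Outer hash (tag): sum = 33+120+194+21+193+56+41+4+137 = 799 → 03 1f.

031f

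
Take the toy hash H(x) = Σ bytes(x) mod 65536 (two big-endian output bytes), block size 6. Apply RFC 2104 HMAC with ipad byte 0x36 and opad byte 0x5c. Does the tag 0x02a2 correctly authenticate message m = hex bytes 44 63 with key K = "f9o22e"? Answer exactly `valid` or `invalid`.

Key "f9o22e" = 66 39 6f 32 32 65 is exactly B = 6 bytes: K' = 66 39 6f 32 32 65.
K' ⊕ ipad = 50 0f 59 04 04 53; K' ⊕ opad = 3a 65 33 6e 6e 39.
Inner hash: sum = 80+15+89+4+4+83+68+99 = 442 → 01 ba.
Outer hash (recomputed tag): sum = 58+101+51+110+110+57+1+186 = 674 → 02 a2.
Recomputed tag = 02a2; claimed = 02a2 → match.

valid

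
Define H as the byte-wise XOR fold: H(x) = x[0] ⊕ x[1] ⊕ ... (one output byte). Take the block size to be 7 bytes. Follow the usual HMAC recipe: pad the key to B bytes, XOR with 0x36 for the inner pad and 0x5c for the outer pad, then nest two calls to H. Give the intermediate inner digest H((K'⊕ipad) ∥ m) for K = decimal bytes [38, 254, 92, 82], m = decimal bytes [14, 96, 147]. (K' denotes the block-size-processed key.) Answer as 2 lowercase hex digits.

1d

Key decimal bytes [38, 254, 92, 82] = 26 fe 5c 52 is 4 bytes ≤ B = 7; zero-pad to 7 bytes: K' = 26 fe 5c 52 00 00 00.
K' ⊕ ipad = 10 c8 6a 64 36 36 36.
Inner input = 10 c8 6a 64 36 36 36 ∥ 0e 60 93.
Inner hash: XOR 10⊕c8⊕6a⊕64⊕36⊕36⊕36⊕0e⊕60⊕93 = 1d.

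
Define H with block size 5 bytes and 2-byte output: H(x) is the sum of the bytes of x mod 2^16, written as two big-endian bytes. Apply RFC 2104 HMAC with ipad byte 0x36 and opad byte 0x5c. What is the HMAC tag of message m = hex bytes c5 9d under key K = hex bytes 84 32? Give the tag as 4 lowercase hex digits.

0316

Key hex bytes 84 32 is 2 bytes ≤ B = 5; zero-pad to 5 bytes: K' = 84 32 00 00 00.
K' ⊕ ipad = b2 04 36 36 36.  K' ⊕ opad = d8 6e 5c 5c 5c.
Inner input = (K'⊕ipad) ∥ m = b2 04 36 36 36 ∥ c5 9d.
Inner hash: sum = 178+4+54+54+54+197+157 = 698 → 02 ba.
Outer input = (K'⊕opad) ∥ inner = d8 6e 5c 5c 5c ∥ 02 ba.
Outer hash (tag): sum = 216+110+92+92+92+2+186 = 790 → 03 16.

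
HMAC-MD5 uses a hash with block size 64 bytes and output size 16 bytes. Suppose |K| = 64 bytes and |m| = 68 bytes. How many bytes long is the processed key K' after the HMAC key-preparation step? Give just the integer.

Key is 64 ≤ 64 bytes, zero-padded: |K'| = 64.

64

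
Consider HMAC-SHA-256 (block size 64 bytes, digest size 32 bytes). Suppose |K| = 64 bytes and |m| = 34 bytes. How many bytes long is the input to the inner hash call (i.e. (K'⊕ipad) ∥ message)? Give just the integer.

98

Key is 64 ≤ 64 bytes, zero-padded: |K'| = 64.
Inner input = (K'⊕ipad) ∥ m → 64 + 34 = 98 bytes.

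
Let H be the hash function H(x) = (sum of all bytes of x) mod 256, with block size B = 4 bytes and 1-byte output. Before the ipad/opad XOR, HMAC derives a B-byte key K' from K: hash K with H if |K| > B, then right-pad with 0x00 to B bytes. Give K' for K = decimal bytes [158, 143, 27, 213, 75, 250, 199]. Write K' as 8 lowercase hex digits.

29000000

|K| = 7 > B = 4, so first hash the key.
H(K): sum = 158+143+27+213+75+250+199 = 1065; mod 256 = 41 → 29.
Zero-pad H(K) = 29 to 4 bytes: K' = 29 00 00 00.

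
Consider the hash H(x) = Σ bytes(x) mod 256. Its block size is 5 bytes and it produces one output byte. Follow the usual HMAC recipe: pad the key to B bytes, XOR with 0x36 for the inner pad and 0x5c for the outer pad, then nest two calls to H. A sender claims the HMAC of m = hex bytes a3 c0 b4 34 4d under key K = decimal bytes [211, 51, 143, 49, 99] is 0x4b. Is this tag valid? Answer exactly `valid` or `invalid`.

invalid

Key decimal bytes [211, 51, 143, 49, 99] = d3 33 8f 31 63 is exactly B = 5 bytes: K' = d3 33 8f 31 63.
K' ⊕ ipad = e5 05 b9 07 55; K' ⊕ opad = 8f 6f d3 6d 3f.
Inner hash: sum = 229+5+185+7+85+163+192+180+52+77 = 1175; mod 256 = 151 → 97.
Outer hash (recomputed tag): sum = 143+111+211+109+63+151 = 788; mod 256 = 20 → 14.
Recomputed tag = 14; claimed = 4b → mismatch.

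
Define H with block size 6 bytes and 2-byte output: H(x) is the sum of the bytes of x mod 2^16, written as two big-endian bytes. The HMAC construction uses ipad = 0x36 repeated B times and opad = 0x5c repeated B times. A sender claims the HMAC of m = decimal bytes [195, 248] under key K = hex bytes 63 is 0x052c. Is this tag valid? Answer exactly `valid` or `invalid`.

invalid

Key hex bytes 63 is 1 byte ≤ B = 6; zero-pad to 6 bytes: K' = 63 00 00 00 00 00.
K' ⊕ ipad = 55 36 36 36 36 36; K' ⊕ opad = 3f 5c 5c 5c 5c 5c.
Inner hash: sum = 85+54+54+54+54+54+195+248 = 798 → 03 1e.
Outer hash (recomputed tag): sum = 63+92+92+92+92+92+3+30 = 556 → 02 2c.
Recomputed tag = 022c; claimed = 052c → mismatch.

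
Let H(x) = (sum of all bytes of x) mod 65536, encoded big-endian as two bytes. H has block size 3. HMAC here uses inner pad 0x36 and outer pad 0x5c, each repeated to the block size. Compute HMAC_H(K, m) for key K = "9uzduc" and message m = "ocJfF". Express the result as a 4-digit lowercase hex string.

Key "9uzduc" = 39 75 7a 64 75 63 is 6 bytes > B = 3, so hash it first: H(key) = 02 64, then zero-pad to 3 bytes: K' = 02 64 00.
K' ⊕ ipad = 34 52 36.  K' ⊕ opad = 5e 38 5c.
Inner input = (K'⊕ipad) ∥ m = 34 52 36 ∥ 6f 63 4a 66 46.
Inner hash: sum = 52+82+54+111+99+74+102+70 = 644 → 02 84.
Outer input = (K'⊕opad) ∥ inner = 5e 38 5c ∥ 02 84.
Outer hash (tag): sum = 94+56+92+2+132 = 376 → 01 78.

0178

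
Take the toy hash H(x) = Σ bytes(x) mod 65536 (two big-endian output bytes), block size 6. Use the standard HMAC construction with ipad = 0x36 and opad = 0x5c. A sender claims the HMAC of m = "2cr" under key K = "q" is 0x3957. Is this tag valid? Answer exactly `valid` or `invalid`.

invalid

Key "q" = 71 is 1 byte ≤ B = 6; zero-pad to 6 bytes: K' = 71 00 00 00 00 00.
K' ⊕ ipad = 47 36 36 36 36 36; K' ⊕ opad = 2d 5c 5c 5c 5c 5c.
Inner hash: sum = 71+54+54+54+54+54+50+99+114 = 604 → 02 5c.
Outer hash (recomputed tag): sum = 45+92+92+92+92+92+2+92 = 599 → 02 57.
Recomputed tag = 0257; claimed = 3957 → mismatch.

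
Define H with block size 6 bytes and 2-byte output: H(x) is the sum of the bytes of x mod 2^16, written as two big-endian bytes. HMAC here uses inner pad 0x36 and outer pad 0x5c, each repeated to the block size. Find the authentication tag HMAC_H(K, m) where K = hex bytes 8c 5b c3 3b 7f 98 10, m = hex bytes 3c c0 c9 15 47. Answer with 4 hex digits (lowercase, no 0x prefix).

028a

Key hex bytes 8c 5b c3 3b 7f 98 10 is 7 bytes > B = 6, so hash it first: H(key) = 03 0c, then zero-pad to 6 bytes: K' = 03 0c 00 00 00 00.
K' ⊕ ipad = 35 3a 36 36 36 36.  K' ⊕ opad = 5f 50 5c 5c 5c 5c.
Inner input = (K'⊕ipad) ∥ m = 35 3a 36 36 36 36 ∥ 3c c0 c9 15 47.
Inner hash: sum = 53+58+54+54+54+54+60+192+201+21+71 = 872 → 03 68.
Outer input = (K'⊕opad) ∥ inner = 5f 50 5c 5c 5c 5c ∥ 03 68.
Outer hash (tag): sum = 95+80+92+92+92+92+3+104 = 650 → 02 8a.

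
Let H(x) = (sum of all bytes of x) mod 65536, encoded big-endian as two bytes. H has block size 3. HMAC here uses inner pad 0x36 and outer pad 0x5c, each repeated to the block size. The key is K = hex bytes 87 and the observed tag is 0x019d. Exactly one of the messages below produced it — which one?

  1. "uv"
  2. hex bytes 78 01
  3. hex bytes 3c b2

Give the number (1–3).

1

Key hex bytes 87 is 1 byte ≤ B = 3; zero-pad to 3 bytes: K' = 87 00 00.
K' ⊕ ipad = b1 36 36; K' ⊕ opad = db 5c 5c.
m1: inner = H(b1 36 36 75 76) = 02 08; tag = H(db 5c 5c 02 08) = 019d ← matches
m2: inner = H(b1 36 36 78 01) = 01 96; tag = H(db 5c 5c 01 96) = 022a
m3: inner = H(b1 36 36 3c b2) = 02 0b; tag = H(db 5c 5c 02 0b) = 01a0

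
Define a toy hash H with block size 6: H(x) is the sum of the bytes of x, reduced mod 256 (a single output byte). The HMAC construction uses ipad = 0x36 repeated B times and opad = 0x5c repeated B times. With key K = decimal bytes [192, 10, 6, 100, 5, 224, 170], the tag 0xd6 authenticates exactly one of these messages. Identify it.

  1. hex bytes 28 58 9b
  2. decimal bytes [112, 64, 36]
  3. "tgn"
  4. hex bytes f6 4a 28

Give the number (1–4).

4

Key decimal bytes [192, 10, 6, 100, 5, 224, 170] = c0 0a 06 64 05 e0 aa is 7 bytes > B = 6, so hash it first: H(key) = c3, then zero-pad to 6 bytes: K' = c3 00 00 00 00 00.
K' ⊕ ipad = f5 36 36 36 36 36; K' ⊕ opad = 9f 5c 5c 5c 5c 5c.
m1: inner = H(f5 36 36 36 36 36 28 58 9b) = 1e; tag = H(9f 5c 5c 5c 5c 5c 1e) = 89
m2: inner = H(f5 36 36 36 36 36 70 40 24) = d7; tag = H(9f 5c 5c 5c 5c 5c d7) = 42
m3: inner = H(f5 36 36 36 36 36 74 67 6e) = 4c; tag = H(9f 5c 5c 5c 5c 5c 4c) = b7
m4: inner = H(f5 36 36 36 36 36 f6 4a 28) = 6b; tag = H(9f 5c 5c 5c 5c 5c 6b) = d6 ← matches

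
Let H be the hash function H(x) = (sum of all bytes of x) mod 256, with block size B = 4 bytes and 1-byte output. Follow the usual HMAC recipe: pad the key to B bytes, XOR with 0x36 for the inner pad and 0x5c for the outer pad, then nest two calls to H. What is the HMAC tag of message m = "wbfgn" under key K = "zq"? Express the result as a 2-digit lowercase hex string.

1e

Key "zq" = 7a 71 is 2 bytes ≤ B = 4; zero-pad to 4 bytes: K' = 7a 71 00 00.
K' ⊕ ipad = 4c 47 36 36.  K' ⊕ opad = 26 2d 5c 5c.
Inner input = (K'⊕ipad) ∥ m = 4c 47 36 36 ∥ 77 62 66 67 6e.
Inner hash: sum = 76+71+54+54+119+98+102+103+110 = 787; mod 256 = 19 → 13.
Outer input = (K'⊕opad) ∥ inner = 26 2d 5c 5c ∥ 13.
Outer hash (tag): sum = 38+45+92+92+19 = 286; mod 256 = 30 → 1e.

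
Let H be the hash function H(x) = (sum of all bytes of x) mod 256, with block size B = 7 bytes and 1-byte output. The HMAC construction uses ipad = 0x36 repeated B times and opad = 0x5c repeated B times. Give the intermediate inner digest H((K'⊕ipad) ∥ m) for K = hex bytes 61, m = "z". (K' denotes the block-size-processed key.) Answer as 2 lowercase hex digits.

15

Key hex bytes 61 is 1 byte ≤ B = 7; zero-pad to 7 bytes: K' = 61 00 00 00 00 00 00.
K' ⊕ ipad = 57 36 36 36 36 36 36.
Inner input = 57 36 36 36 36 36 36 ∥ 7a.
Inner hash: sum = 87+54+54+54+54+54+54+122 = 533; mod 256 = 21 → 15.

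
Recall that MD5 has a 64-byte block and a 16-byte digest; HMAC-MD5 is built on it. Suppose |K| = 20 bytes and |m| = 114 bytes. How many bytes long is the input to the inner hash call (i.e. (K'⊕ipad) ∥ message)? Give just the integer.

178

Key is 20 ≤ 64 bytes, zero-padded: |K'| = 64.
Inner input = (K'⊕ipad) ∥ m → 64 + 114 = 178 bytes.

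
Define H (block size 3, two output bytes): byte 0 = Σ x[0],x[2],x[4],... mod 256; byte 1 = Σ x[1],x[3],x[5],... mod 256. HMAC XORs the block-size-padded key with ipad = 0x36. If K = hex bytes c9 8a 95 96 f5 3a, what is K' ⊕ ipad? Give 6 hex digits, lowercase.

Key hex bytes c9 8a 95 96 f5 3a is 6 bytes > B = 3, so hash it first: H(key) = 53 5a, then zero-pad to 3 bytes: K' = 53 5a 00.
XOR each byte with 0x36: 53⊕36=65, 5a⊕36=6c, 00⊕36=36.

656c36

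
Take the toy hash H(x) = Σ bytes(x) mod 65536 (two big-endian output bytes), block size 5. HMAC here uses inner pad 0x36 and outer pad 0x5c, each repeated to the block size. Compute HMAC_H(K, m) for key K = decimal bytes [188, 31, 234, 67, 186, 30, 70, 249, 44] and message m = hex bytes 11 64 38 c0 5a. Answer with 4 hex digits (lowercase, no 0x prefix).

Key decimal bytes [188, 31, 234, 67, 186, 30, 70, 249, 44] = bc 1f ea 43 ba 1e 46 f9 2c is 9 bytes > B = 5, so hash it first: H(key) = 04 4b, then zero-pad to 5 bytes: K' = 04 4b 00 00 00.
K' ⊕ ipad = 32 7d 36 36 36.  K' ⊕ opad = 58 17 5c 5c 5c.
Inner input = (K'⊕ipad) ∥ m = 32 7d 36 36 36 ∥ 11 64 38 c0 5a.
Inner hash: sum = 50+125+54+54+54+17+100+56+192+90 = 792 → 03 18.
Outer input = (K'⊕opad) ∥ inner = 58 17 5c 5c 5c ∥ 03 18.
Outer hash (tag): sum = 88+23+92+92+92+3+24 = 414 → 01 9e.

019e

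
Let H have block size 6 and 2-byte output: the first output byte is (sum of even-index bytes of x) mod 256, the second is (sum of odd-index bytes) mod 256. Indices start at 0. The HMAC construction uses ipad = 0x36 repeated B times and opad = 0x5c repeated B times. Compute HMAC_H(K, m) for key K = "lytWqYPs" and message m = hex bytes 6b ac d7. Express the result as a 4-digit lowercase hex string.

Key "lytWqYPs" = 6c 79 74 57 71 59 50 73 is 8 bytes > B = 6, so hash it first: H(key) = a1 9c, then zero-pad to 6 bytes: K' = a1 9c 00 00 00 00.
K' ⊕ ipad = 97 aa 36 36 36 36.  K' ⊕ opad = fd c0 5c 5c 5c 5c.
Inner input = (K'⊕ipad) ∥ m = 97 aa 36 36 36 36 ∥ 6b ac d7.
Inner hash: even-index sum = 581 mod 256 = 69; odd-index sum = 450 mod 256 = 194 → 45 c2.
Outer input = (K'⊕opad) ∥ inner = fd c0 5c 5c 5c 5c ∥ 45 c2.
Outer hash (tag): even-index sum = 506 mod 256 = 250; odd-index sum = 570 mod 256 = 58 → fa 3a.

fa3a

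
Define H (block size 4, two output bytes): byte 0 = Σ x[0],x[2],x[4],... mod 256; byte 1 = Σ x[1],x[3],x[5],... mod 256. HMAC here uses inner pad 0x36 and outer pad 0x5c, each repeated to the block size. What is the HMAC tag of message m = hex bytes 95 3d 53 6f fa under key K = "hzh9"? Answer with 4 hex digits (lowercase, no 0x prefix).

0692

Key "hzh9" = 68 7a 68 39 is exactly B = 4 bytes: K' = 68 7a 68 39.
K' ⊕ ipad = 5e 4c 5e 0f.  K' ⊕ opad = 34 26 34 65.
Inner input = (K'⊕ipad) ∥ m = 5e 4c 5e 0f ∥ 95 3d 53 6f fa.
Inner hash: even-index sum = 670 mod 256 = 158; odd-index sum = 263 mod 256 = 7 → 9e 07.
Outer input = (K'⊕opad) ∥ inner = 34 26 34 65 ∥ 9e 07.
Outer hash (tag): even-index sum = 262 mod 256 = 6; odd-index sum = 146 mod 256 = 146 → 06 92.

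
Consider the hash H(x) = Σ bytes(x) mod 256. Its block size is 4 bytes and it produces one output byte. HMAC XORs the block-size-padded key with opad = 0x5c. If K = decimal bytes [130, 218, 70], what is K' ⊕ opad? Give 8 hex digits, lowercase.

Key decimal bytes [130, 218, 70] = 82 da 46 is 3 bytes ≤ B = 4; zero-pad to 4 bytes: K' = 82 da 46 00.
XOR each byte with 0x5c: 82⊕5c=de, da⊕5c=86, 46⊕5c=1a, 00⊕5c=5c.

de861a5c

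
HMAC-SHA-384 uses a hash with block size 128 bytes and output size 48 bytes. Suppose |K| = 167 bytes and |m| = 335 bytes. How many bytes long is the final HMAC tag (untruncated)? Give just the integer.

The tag is one SHA-384 digest: 48 bytes.

48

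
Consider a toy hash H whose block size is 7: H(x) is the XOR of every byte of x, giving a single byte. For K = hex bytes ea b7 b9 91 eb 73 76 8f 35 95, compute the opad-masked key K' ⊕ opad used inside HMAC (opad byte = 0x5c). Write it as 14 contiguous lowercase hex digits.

e85c5c5c5c5c5c

Key hex bytes ea b7 b9 91 eb 73 76 8f 35 95 is 10 bytes > B = 7, so hash it first: H(key) = b4, then zero-pad to 7 bytes: K' = b4 00 00 00 00 00 00.
XOR each byte with 0x5c: b4⊕5c=e8, 00⊕5c=5c, 00⊕5c=5c, 00⊕5c=5c, 00⊕5c=5c, 00⊕5c=5c, 00⊕5c=5c.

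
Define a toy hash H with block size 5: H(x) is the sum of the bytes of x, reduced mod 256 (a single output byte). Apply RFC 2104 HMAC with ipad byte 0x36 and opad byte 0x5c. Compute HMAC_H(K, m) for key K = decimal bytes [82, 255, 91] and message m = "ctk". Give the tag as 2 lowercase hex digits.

Key decimal bytes [82, 255, 91] = 52 ff 5b is 3 bytes ≤ B = 5; zero-pad to 5 bytes: K' = 52 ff 5b 00 00.
K' ⊕ ipad = 64 c9 6d 36 36.  K' ⊕ opad = 0e a3 07 5c 5c.
Inner input = (K'⊕ipad) ∥ m = 64 c9 6d 36 36 ∥ 63 74 6b.
Inner hash: sum = 100+201+109+54+54+99+116+107 = 840; mod 256 = 72 → 48.
Outer input = (K'⊕opad) ∥ inner = 0e a3 07 5c 5c ∥ 48.
Outer hash (tag): sum = 14+163+7+92+92+72 = 440; mod 256 = 184 → b8.

b8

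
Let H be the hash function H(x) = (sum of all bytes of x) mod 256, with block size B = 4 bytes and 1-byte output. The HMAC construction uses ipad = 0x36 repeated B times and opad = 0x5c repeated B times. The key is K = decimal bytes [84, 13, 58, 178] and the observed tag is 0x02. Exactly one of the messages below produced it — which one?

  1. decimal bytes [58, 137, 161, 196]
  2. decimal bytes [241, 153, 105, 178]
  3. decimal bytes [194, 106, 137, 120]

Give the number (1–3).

Key decimal bytes [84, 13, 58, 178] = 54 0d 3a b2 is exactly B = 4 bytes: K' = 54 0d 3a b2.
K' ⊕ ipad = 62 3b 0c 84; K' ⊕ opad = 08 51 66 ee.
m1: inner = H(62 3b 0c 84 3a 89 a1 c4) = 55; tag = H(08 51 66 ee 55) = 02 ← matches
m2: inner = H(62 3b 0c 84 f1 99 69 b2) = d2; tag = H(08 51 66 ee d2) = 7f
m3: inner = H(62 3b 0c 84 c2 6a 89 78) = 5a; tag = H(08 51 66 ee 5a) = 07

1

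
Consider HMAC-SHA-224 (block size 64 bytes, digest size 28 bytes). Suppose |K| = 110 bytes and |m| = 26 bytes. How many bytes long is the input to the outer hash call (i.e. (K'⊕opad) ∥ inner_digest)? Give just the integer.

92

Key is 110 > 64 bytes, so it is hashed to 28 bytes then zero-padded to 64: |K'| = 64.
Outer input = (K'⊕opad) ∥ H(inner) → 64 + 28 = 92 bytes.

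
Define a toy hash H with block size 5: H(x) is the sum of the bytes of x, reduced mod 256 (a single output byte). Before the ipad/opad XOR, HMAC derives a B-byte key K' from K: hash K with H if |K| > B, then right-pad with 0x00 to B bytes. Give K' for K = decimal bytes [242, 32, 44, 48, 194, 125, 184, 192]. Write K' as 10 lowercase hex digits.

2500000000

|K| = 8 > B = 5, so first hash the key.
H(K): sum = 242+32+44+48+194+125+184+192 = 1061; mod 256 = 37 → 25.
Zero-pad H(K) = 25 to 5 bytes: K' = 25 00 00 00 00.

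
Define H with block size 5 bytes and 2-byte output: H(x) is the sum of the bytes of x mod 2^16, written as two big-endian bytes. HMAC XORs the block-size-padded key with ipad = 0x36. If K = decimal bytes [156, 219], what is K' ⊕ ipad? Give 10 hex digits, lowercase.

aaed363636

Key decimal bytes [156, 219] = 9c db is 2 bytes ≤ B = 5; zero-pad to 5 bytes: K' = 9c db 00 00 00.
XOR each byte with 0x36: 9c⊕36=aa, db⊕36=ed, 00⊕36=36, 00⊕36=36, 00⊕36=36.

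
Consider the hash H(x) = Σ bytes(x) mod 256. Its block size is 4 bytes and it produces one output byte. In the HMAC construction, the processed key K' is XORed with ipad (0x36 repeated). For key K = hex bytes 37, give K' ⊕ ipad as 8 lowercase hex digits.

01363636

Key hex bytes 37 is 1 byte ≤ B = 4; zero-pad to 4 bytes: K' = 37 00 00 00.
XOR each byte with 0x36: 37⊕36=01, 00⊕36=36, 00⊕36=36, 00⊕36=36.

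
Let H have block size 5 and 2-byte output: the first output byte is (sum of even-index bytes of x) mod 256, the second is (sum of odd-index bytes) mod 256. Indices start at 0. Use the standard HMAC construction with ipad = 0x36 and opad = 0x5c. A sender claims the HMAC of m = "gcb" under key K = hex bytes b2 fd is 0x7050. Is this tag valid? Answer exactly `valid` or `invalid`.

Key hex bytes b2 fd is 2 bytes ≤ B = 5; zero-pad to 5 bytes: K' = b2 fd 00 00 00.
K' ⊕ ipad = 84 cb 36 36 36; K' ⊕ opad = ee a1 5c 5c 5c.
Inner hash: even-index sum = 339 mod 256 = 83; odd-index sum = 458 mod 256 = 202 → 53 ca.
Outer hash (recomputed tag): even-index sum = 624 mod 256 = 112; odd-index sum = 336 mod 256 = 80 → 70 50.
Recomputed tag = 7050; claimed = 7050 → match.

valid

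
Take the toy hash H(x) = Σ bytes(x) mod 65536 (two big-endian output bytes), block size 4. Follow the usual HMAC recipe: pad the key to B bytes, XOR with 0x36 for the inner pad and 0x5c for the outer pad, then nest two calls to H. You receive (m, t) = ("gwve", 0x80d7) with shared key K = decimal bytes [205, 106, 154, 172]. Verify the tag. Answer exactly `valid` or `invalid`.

Key decimal bytes [205, 106, 154, 172] = cd 6a 9a ac is exactly B = 4 bytes: K' = cd 6a 9a ac.
K' ⊕ ipad = fb 5c ac 9a; K' ⊕ opad = 91 36 c6 f0.
Inner hash: sum = 251+92+172+154+103+119+118+101 = 1110 → 04 56.
Outer hash (recomputed tag): sum = 145+54+198+240+4+86 = 727 → 02 d7.
Recomputed tag = 02d7; claimed = 80d7 → mismatch.

invalid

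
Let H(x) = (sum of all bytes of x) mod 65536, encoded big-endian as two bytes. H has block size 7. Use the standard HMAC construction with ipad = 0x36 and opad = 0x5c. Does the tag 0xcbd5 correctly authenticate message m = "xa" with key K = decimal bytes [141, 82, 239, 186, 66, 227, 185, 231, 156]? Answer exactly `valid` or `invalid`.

Key decimal bytes [141, 82, 239, 186, 66, 227, 185, 231, 156] = 8d 52 ef ba 42 e3 b9 e7 9c is 9 bytes > B = 7, so hash it first: H(key) = 05 e9, then zero-pad to 7 bytes: K' = 05 e9 00 00 00 00 00.
K' ⊕ ipad = 33 df 36 36 36 36 36; K' ⊕ opad = 59 b5 5c 5c 5c 5c 5c.
Inner hash: sum = 51+223+54+54+54+54+54+120+97 = 761 → 02 f9.
Outer hash (recomputed tag): sum = 89+181+92+92+92+92+92+2+249 = 981 → 03 d5.
Recomputed tag = 03d5; claimed = cbd5 → mismatch.

invalid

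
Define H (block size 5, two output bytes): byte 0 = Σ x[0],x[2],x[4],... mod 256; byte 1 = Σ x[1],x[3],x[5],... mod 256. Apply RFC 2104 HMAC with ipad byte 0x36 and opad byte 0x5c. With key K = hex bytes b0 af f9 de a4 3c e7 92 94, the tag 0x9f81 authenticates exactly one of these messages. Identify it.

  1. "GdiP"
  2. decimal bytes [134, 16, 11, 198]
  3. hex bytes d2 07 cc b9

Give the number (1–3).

Key hex bytes b0 af f9 de a4 3c e7 92 94 is 9 bytes > B = 5, so hash it first: H(key) = c8 5b, then zero-pad to 5 bytes: K' = c8 5b 00 00 00.
K' ⊕ ipad = fe 6d 36 36 36; K' ⊕ opad = 94 07 5c 5c 5c.
m1: inner = H(fe 6d 36 36 36 47 64 69 50) = 1e 53; tag = H(94 07 5c 5c 5c 1e 53) = 9f81 ← matches
m2: inner = H(fe 6d 36 36 36 86 10 0b c6) = 40 34; tag = H(94 07 5c 5c 5c 40 34) = 80a3
m3: inner = H(fe 6d 36 36 36 d2 07 cc b9) = 2a 41; tag = H(94 07 5c 5c 5c 2a 41) = 8d8d

1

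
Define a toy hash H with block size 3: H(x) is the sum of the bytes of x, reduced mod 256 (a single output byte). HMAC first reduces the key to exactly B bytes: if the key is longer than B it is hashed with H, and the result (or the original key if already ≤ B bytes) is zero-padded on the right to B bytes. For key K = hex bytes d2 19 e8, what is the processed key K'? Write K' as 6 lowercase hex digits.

d219e8

Key hex bytes d2 19 e8 is exactly B = 3 bytes: K' = d2 19 e8.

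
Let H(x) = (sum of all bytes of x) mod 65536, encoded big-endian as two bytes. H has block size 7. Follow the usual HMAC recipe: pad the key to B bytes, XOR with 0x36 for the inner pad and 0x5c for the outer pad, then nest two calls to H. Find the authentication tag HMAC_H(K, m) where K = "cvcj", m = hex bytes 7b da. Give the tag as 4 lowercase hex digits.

0232

Key "cvcj" = 63 76 63 6a is 4 bytes ≤ B = 7; zero-pad to 7 bytes: K' = 63 76 63 6a 00 00 00.
K' ⊕ ipad = 55 40 55 5c 36 36 36.  K' ⊕ opad = 3f 2a 3f 36 5c 5c 5c.
Inner input = (K'⊕ipad) ∥ m = 55 40 55 5c 36 36 36 ∥ 7b da.
Inner hash: sum = 85+64+85+92+54+54+54+123+218 = 829 → 03 3d.
Outer input = (K'⊕opad) ∥ inner = 3f 2a 3f 36 5c 5c 5c ∥ 03 3d.
Outer hash (tag): sum = 63+42+63+54+92+92+92+3+61 = 562 → 02 32.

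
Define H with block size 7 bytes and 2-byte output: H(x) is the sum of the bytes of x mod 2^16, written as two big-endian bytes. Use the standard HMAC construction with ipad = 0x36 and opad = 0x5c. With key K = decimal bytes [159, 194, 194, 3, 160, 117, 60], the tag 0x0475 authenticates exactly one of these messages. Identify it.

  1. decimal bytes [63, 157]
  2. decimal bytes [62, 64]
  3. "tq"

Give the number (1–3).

Key decimal bytes [159, 194, 194, 3, 160, 117, 60] = 9f c2 c2 03 a0 75 3c is exactly B = 7 bytes: K' = 9f c2 c2 03 a0 75 3c.
K' ⊕ ipad = a9 f4 f4 35 96 43 0a; K' ⊕ opad = c3 9e 9e 5f fc 29 60.
m1: inner = H(a9 f4 f4 35 96 43 0a 3f 9d) = 04 85; tag = H(c3 9e 9e 5f fc 29 60 04 85) = 046c
m2: inner = H(a9 f4 f4 35 96 43 0a 3e 40) = 04 27; tag = H(c3 9e 9e 5f fc 29 60 04 27) = 040e
m3: inner = H(a9 f4 f4 35 96 43 0a 74 71) = 04 8e; tag = H(c3 9e 9e 5f fc 29 60 04 8e) = 0475 ← matches

3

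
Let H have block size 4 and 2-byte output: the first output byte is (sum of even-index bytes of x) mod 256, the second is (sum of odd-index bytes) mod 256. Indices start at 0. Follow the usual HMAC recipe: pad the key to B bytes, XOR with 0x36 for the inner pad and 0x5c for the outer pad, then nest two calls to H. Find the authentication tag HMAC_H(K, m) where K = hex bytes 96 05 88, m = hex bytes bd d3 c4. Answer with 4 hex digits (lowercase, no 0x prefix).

7df1

Key hex bytes 96 05 88 is 3 bytes ≤ B = 4; zero-pad to 4 bytes: K' = 96 05 88 00.
K' ⊕ ipad = a0 33 be 36.  K' ⊕ opad = ca 59 d4 5c.
Inner input = (K'⊕ipad) ∥ m = a0 33 be 36 ∥ bd d3 c4.
Inner hash: even-index sum = 735 mod 256 = 223; odd-index sum = 316 mod 256 = 60 → df 3c.
Outer input = (K'⊕opad) ∥ inner = ca 59 d4 5c ∥ df 3c.
Outer hash (tag): even-index sum = 637 mod 256 = 125; odd-index sum = 241 mod 256 = 241 → 7d f1.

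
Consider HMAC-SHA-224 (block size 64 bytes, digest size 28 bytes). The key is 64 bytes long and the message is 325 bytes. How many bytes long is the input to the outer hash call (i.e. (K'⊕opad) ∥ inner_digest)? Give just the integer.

Key is 64 ≤ 64 bytes, zero-padded: |K'| = 64.
Outer input = (K'⊕opad) ∥ H(inner) → 64 + 28 = 92 bytes.

92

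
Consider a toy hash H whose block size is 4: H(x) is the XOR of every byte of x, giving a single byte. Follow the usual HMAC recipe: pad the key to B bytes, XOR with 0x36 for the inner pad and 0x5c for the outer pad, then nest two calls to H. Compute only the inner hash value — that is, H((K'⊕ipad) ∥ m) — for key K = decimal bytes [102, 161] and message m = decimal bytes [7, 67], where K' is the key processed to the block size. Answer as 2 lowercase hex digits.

Key decimal bytes [102, 161] = 66 a1 is 2 bytes ≤ B = 4; zero-pad to 4 bytes: K' = 66 a1 00 00.
K' ⊕ ipad = 50 97 36 36.
Inner input = 50 97 36 36 ∥ 07 43.
Inner hash: XOR 50⊕97⊕36⊕36⊕07⊕43 = 83.

83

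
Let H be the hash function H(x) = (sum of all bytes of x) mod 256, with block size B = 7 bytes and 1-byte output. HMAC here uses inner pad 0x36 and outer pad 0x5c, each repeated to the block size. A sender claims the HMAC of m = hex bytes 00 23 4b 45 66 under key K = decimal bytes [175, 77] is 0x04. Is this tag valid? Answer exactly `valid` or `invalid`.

invalid

Key decimal bytes [175, 77] = af 4d is 2 bytes ≤ B = 7; zero-pad to 7 bytes: K' = af 4d 00 00 00 00 00.
K' ⊕ ipad = 99 7b 36 36 36 36 36; K' ⊕ opad = f3 11 5c 5c 5c 5c 5c.
Inner hash: sum = 153+123+54+54+54+54+54+0+35+75+69+102 = 827; mod 256 = 59 → 3b.
Outer hash (recomputed tag): sum = 243+17+92+92+92+92+92+59 = 779; mod 256 = 11 → 0b.
Recomputed tag = 0b; claimed = 04 → mismatch.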